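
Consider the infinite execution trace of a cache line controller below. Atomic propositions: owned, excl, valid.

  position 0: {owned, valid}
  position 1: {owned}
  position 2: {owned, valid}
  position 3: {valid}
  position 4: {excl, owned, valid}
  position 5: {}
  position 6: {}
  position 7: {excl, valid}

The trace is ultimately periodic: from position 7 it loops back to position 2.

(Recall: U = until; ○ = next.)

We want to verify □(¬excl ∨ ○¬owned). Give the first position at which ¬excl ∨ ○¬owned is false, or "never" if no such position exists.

7

Check ¬excl ∨ ○¬owned at each position in order: 0 ✓, 1 ✓, 2 ✓, 3 ✓, 4 ✓, 5 ✓, 6 ✓.
At position 7 the labels are {excl, valid} and the next position 2 has {owned, valid}, so ¬excl ∨ ○¬owned is false there. This is the first violation.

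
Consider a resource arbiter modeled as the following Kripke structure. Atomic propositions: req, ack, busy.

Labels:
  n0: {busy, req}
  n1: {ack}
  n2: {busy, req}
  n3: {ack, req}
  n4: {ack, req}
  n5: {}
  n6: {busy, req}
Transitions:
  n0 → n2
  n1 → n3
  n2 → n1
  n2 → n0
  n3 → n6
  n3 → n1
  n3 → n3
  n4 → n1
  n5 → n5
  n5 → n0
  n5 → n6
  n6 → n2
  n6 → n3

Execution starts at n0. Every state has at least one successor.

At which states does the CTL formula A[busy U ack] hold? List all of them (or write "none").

States satisfying busy: {n0, n2, n6}.
States satisfying ack: {n1, n3, n4}.
States satisfying A[busy U ack]: {n1, n3, n4}.

{n1, n3, n4}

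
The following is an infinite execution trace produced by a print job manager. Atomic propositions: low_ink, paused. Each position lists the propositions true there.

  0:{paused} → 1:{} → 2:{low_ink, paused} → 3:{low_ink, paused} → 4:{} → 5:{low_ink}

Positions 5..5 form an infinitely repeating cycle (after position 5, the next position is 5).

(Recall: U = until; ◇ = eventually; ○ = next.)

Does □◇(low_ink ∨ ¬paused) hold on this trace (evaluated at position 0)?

Yes

◇(low_ink ∨ ¬paused) holds at every position 0..5, and those are all positions ever visited, so □◇(low_ink ∨ ¬paused) holds.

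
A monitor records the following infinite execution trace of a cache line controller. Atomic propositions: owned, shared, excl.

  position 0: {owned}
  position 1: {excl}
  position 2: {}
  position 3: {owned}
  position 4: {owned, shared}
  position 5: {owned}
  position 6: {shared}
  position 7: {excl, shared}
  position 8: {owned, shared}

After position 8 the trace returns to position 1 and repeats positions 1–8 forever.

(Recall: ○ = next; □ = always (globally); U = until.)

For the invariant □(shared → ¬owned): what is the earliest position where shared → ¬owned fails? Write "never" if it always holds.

Check shared → ¬owned at each position in order: 0 ✓, 1 ✓, 2 ✓, 3 ✓.
At position 4 the labels are {owned, shared}, so shared → ¬owned is false there. This is the first violation.

4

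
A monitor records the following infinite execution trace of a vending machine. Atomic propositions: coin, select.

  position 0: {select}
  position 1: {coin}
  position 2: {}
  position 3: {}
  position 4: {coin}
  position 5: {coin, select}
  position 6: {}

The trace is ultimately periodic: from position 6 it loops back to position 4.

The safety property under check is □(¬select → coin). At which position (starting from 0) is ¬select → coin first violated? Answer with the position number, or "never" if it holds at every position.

Check ¬select → coin at each position in order: 0 ✓, 1 ✓.
At position 2 the labels are {}, so ¬select → coin is false there. This is the first violation.

2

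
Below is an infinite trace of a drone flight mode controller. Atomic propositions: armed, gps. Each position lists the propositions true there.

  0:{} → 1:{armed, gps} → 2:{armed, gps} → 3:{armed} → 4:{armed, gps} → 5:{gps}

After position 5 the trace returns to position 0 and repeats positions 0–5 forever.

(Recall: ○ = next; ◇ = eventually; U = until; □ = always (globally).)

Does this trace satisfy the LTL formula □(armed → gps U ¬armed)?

Does not hold

armed → gps U ¬armed must hold at every position from 0 onward. It fails at position 1, so □(armed → gps U ¬armed) is false.
Positions where armed holds: 1, 2, 3, 4.
Check gps U ¬armed at each: 1→fails, 2→fails, 3→fails, 4→ok.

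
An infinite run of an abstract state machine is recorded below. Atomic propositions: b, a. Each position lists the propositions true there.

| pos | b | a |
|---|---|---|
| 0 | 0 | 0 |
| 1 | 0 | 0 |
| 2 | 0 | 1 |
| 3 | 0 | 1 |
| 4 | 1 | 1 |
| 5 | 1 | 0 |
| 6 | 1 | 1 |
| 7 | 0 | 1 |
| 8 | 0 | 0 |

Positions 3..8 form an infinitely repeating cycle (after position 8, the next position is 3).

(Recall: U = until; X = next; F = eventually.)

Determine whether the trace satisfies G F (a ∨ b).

F (a ∨ b) holds at every position 0..8, and those are all positions ever visited, so G F (a ∨ b) holds.

Satisfied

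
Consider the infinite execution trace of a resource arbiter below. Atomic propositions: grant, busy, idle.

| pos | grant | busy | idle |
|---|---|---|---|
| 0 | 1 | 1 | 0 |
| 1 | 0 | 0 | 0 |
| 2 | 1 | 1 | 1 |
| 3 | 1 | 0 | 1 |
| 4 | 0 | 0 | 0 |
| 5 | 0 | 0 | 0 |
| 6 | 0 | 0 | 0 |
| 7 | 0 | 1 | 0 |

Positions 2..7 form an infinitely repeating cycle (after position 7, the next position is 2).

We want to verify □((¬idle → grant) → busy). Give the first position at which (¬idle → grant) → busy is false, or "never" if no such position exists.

3

Check (¬idle → grant) → busy at each position in order: 0 ✓, 1 ✓, 2 ✓.
At position 3 the labels are {grant, idle}, so (¬idle → grant) → busy is false there. This is the first violation.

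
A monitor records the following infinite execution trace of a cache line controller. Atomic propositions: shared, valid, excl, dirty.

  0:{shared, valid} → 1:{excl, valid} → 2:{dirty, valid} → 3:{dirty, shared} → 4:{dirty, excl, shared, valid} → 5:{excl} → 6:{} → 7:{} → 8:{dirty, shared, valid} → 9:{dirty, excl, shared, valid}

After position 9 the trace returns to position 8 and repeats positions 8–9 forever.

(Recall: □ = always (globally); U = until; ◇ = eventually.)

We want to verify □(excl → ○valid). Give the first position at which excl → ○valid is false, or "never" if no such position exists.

Check excl → ○valid at each position in order: 0 ✓, 1 ✓, 2 ✓, 3 ✓.
At position 4 the labels are {dirty, excl, shared, valid} and the next position 5 has {excl}, so excl → ○valid is false there. This is the first violation.

4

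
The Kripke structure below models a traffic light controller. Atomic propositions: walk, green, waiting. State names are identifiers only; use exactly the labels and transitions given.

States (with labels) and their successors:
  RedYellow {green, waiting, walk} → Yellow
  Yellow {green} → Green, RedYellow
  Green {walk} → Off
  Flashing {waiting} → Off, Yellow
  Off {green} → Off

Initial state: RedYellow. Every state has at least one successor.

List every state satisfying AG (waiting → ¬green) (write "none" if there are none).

{Green, Off}

States satisfying waiting → ¬green: {Yellow, Green, Flashing, Off}.
States satisfying AG (waiting → ¬green): {Green, Off}.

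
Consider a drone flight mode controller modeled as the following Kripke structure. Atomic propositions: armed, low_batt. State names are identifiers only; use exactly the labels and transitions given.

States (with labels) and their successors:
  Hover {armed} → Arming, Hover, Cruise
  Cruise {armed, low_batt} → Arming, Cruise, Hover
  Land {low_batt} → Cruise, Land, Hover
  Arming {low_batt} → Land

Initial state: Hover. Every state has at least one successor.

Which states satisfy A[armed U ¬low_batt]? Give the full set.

States satisfying armed: {Hover, Cruise}.
States satisfying ¬low_batt: {Hover}.
States satisfying A[armed U ¬low_batt]: {Hover}.

{Hover}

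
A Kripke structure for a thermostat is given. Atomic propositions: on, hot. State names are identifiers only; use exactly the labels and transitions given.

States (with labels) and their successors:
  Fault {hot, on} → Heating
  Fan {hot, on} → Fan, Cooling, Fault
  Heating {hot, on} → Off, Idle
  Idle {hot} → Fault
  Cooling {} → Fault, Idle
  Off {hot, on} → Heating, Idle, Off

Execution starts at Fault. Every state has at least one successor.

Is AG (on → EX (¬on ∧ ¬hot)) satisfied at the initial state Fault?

Violated

States satisfying on → EX (¬on ∧ ¬hot): {Fan, Idle, Cooling}.
States satisfying AG (on → EX (¬on ∧ ¬hot)): ∅.
Fault is reachable from Fault and violates on → EX (¬on ∧ ¬hot), so AG fails at Fault.
Fault ∉ Sat(AG (on → EX (¬on ∧ ¬hot))).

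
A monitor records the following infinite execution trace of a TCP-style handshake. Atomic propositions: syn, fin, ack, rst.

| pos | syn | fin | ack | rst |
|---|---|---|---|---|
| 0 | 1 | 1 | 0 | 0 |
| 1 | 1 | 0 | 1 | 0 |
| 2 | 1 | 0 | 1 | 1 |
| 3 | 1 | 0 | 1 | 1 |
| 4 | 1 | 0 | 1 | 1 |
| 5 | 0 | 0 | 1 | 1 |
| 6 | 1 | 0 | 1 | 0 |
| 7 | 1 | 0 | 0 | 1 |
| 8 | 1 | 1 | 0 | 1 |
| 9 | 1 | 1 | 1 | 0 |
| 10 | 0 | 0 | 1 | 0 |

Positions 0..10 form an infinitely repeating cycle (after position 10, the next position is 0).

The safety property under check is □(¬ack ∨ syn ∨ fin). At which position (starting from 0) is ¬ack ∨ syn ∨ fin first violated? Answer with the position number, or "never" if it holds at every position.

5

Check ¬ack ∨ syn ∨ fin at each position in order: 0 ✓, 1 ✓, 2 ✓, 3 ✓, 4 ✓.
At position 5 the labels are {ack, rst}, so ¬ack ∨ syn ∨ fin is false there. This is the first violation.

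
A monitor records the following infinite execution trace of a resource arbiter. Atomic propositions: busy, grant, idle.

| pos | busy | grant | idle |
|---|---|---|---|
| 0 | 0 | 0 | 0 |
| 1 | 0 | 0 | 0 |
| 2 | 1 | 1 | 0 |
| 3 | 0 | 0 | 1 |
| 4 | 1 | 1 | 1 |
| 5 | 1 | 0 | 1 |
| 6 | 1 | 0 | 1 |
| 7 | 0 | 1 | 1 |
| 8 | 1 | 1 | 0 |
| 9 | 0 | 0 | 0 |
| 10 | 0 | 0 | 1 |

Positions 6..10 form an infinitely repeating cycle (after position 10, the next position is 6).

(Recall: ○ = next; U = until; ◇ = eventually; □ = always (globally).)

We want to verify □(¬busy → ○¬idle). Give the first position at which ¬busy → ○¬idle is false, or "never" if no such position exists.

Check ¬busy → ○¬idle at each position in order: 0 ✓, 1 ✓, 2 ✓.
At position 3 the labels are {idle} and the next position 4 has {busy, grant, idle}, so ¬busy → ○¬idle is false there. This is the first violation.

3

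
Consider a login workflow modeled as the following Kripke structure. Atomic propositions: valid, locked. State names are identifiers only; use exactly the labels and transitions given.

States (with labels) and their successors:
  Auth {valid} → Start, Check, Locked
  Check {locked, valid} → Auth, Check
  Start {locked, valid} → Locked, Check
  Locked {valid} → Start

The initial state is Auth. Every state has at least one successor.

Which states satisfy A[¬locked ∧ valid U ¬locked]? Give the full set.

{Auth, Locked}

States satisfying ¬locked ∧ valid: {Auth, Locked}.
States satisfying ¬locked: {Auth, Locked}.
States satisfying A[¬locked ∧ valid U ¬locked]: {Auth, Locked}.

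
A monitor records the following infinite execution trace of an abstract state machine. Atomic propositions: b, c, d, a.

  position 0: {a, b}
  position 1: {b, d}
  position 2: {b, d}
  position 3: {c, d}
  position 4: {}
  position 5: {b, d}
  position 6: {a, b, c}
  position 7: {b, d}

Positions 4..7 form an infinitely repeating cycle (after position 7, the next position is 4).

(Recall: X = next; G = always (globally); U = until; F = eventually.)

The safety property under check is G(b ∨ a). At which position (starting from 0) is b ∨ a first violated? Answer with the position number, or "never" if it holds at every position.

3

Check b ∨ a at each position in order: 0 ✓, 1 ✓, 2 ✓.
At position 3 the labels are {c, d}, so b ∨ a is false there. This is the first violation.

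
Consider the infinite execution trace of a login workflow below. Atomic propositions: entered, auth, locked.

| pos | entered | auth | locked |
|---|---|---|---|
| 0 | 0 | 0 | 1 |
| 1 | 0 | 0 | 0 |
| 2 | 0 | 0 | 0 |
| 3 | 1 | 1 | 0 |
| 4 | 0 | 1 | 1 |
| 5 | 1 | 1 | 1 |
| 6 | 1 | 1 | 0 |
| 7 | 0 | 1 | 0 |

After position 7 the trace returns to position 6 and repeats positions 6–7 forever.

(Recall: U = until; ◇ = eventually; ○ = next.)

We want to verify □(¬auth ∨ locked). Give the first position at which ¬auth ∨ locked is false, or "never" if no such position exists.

3

Check ¬auth ∨ locked at each position in order: 0 ✓, 1 ✓, 2 ✓.
At position 3 the labels are {auth, entered}, so ¬auth ∨ locked is false there. This is the first violation.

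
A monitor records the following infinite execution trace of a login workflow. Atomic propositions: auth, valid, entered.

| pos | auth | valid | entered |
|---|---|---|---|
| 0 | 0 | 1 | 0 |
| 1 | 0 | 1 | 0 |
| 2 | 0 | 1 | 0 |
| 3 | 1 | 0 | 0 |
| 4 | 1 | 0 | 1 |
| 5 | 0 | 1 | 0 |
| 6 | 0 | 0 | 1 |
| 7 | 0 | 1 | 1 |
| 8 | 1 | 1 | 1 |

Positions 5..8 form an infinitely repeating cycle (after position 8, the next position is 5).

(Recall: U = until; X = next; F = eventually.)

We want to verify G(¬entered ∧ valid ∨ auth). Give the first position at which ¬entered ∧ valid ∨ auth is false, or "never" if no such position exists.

Check ¬entered ∧ valid ∨ auth at each position in order: 0 ✓, 1 ✓, 2 ✓, 3 ✓, 4 ✓, 5 ✓.
At position 6 the labels are {entered}, so ¬entered ∧ valid ∨ auth is false there. This is the first violation.

6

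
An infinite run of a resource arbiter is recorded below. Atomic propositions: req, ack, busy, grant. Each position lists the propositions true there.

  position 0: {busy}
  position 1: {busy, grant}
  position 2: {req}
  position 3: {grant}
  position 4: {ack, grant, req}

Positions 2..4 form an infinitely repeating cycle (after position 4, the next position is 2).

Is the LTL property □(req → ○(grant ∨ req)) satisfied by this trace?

req → ○(grant ∨ req) holds at every position 0..4, and those are all positions ever visited, so □(req → ○(grant ∨ req)) holds.
Positions where req holds: 2, 4.
Check ○(grant ∨ req) at each: 2→ok, 4→ok.

Holds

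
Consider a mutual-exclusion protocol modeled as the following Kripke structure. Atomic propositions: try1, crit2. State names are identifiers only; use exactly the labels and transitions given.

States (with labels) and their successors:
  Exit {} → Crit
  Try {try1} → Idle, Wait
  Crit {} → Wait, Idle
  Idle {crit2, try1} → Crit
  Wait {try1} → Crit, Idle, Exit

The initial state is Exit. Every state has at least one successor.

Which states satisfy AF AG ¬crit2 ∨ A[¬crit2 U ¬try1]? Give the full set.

States satisfying AG ¬crit2: ∅.
States satisfying AF AG ¬crit2: ∅.
States satisfying ¬crit2: {Exit, Try, Crit, Wait}.
States satisfying ¬try1: {Exit, Crit}.
States satisfying A[¬crit2 U ¬try1]: {Exit, Crit}.
States satisfying AF AG ¬crit2 ∨ A[¬crit2 U ¬try1]: {Exit, Crit}.

{Exit, Crit}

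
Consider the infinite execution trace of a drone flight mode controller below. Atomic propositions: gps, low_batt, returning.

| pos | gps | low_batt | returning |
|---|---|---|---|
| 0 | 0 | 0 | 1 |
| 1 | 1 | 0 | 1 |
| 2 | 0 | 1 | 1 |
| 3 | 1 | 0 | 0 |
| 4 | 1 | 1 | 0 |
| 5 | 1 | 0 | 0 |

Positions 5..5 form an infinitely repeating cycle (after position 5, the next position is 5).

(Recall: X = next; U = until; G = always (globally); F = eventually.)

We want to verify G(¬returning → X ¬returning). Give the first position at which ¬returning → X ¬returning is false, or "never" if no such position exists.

never

¬returning → X ¬returning holds at every position 0..5, and those are all the positions the trace ever visits, so the invariant G(¬returning → X ¬returning) is never violated.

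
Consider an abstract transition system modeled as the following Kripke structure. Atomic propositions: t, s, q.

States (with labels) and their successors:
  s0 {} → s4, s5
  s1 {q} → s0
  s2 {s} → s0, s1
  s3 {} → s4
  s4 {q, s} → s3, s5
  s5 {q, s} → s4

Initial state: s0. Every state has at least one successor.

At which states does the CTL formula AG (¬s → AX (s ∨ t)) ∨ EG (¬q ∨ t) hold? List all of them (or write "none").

{s0, s3, s4, s5}

States satisfying ¬s → AX (s ∨ t): {s0, s2, s3, s4, s5}.
States satisfying AG (¬s → AX (s ∨ t)): {s0, s3, s4, s5}.
States satisfying ¬q ∨ t: {s0, s2, s3}.
States satisfying EG (¬q ∨ t): ∅.
States satisfying AG (¬s → AX (s ∨ t)) ∨ EG (¬q ∨ t): {s0, s3, s4, s5}.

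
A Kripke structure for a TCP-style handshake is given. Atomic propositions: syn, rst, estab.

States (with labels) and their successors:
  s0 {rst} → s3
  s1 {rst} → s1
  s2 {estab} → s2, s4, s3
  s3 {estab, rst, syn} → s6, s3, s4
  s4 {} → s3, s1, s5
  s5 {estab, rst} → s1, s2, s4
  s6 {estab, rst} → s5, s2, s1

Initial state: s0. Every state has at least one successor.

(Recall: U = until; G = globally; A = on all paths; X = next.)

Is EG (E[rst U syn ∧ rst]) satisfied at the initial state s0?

States satisfying E[rst U syn ∧ rst]: {s0, s3}.
States satisfying EG (E[rst U syn ∧ rst]): {s0, s3}.
s0 ∈ Sat(EG (E[rst U syn ∧ rst])).

Satisfied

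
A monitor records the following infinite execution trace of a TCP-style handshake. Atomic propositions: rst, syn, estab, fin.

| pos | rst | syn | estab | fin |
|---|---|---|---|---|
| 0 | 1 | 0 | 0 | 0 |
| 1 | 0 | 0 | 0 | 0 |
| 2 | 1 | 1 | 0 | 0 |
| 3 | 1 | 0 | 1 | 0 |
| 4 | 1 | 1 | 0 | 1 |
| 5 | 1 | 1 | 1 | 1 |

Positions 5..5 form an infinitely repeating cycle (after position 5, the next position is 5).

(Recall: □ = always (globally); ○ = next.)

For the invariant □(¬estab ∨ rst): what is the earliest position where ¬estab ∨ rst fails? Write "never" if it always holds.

¬estab ∨ rst holds at every position 0..5, and those are all the positions the trace ever visits, so the invariant □(¬estab ∨ rst) is never violated.

never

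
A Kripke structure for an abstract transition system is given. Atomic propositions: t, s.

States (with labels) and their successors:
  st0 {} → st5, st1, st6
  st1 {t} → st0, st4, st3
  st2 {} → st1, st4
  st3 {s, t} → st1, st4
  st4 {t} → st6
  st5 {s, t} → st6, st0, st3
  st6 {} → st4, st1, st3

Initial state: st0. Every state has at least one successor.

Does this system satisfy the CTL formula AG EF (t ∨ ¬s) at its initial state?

States satisfying EF (t ∨ ¬s): {st0, st1, st2, st3, st4, st5, st6}.
States satisfying AG EF (t ∨ ¬s): {st0, st1, st2, st3, st4, st5, st6}.
Every state reachable from st0 satisfies EF (t ∨ ¬s).
st0 ∈ Sat(AG EF (t ∨ ¬s)).

Holds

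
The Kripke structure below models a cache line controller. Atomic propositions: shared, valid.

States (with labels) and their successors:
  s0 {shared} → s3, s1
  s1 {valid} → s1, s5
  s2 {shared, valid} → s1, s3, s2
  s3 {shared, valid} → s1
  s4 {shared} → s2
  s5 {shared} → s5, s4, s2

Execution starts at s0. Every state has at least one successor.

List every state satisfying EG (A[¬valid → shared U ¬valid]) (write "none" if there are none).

States satisfying A[¬valid → shared U ¬valid]: {s0, s4, s5}.
States satisfying EG (A[¬valid → shared U ¬valid]): {s5}.

{s5}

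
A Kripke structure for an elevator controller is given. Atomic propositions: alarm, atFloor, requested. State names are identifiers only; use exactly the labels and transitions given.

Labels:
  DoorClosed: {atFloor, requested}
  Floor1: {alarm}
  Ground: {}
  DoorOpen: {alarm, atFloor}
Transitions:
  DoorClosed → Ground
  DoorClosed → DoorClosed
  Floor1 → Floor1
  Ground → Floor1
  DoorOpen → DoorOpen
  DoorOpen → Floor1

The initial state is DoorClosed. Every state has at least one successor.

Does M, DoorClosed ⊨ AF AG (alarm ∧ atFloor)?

States satisfying AG (alarm ∧ atFloor): ∅.
States satisfying AF AG (alarm ∧ atFloor): ∅.
There is a path from DoorClosed along which AG (alarm ∧ atFloor) never holds.
DoorClosed ∉ Sat(AF AG (alarm ∧ atFloor)).

Does not hold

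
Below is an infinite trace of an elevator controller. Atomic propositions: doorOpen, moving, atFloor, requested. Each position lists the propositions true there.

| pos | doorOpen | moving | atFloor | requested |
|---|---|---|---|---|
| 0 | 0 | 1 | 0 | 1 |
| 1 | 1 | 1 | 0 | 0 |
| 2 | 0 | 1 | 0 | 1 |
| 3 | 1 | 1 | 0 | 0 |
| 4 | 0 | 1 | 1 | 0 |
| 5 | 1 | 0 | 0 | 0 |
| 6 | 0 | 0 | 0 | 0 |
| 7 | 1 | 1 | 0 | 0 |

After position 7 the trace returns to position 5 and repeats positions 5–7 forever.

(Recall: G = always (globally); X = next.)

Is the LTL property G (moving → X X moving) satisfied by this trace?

moving → X X moving must hold at every position from 0 onward. It fails at position 3, so G (moving → X X moving) is false.
Positions where moving holds: 0, 1, 2, 3, 4, 7.
Check X X moving at each: 0→ok, 1→ok, 2→ok, 3→fails, 4→fails, 7→fails.

No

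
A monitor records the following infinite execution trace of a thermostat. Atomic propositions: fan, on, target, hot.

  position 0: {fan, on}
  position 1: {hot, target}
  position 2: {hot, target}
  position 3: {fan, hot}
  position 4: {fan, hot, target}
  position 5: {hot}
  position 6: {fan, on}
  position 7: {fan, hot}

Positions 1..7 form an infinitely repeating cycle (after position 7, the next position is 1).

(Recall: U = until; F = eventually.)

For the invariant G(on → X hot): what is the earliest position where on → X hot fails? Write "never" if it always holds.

on → X hot holds at every position 0..7, and those are all the positions the trace ever visits, so the invariant G(on → X hot) is never violated.

never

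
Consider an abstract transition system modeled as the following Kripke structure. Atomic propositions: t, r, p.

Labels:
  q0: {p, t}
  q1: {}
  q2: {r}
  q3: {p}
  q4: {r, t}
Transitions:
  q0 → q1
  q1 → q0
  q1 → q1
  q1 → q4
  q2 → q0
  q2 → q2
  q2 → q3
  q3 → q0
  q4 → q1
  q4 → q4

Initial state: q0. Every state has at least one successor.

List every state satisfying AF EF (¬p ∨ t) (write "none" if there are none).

{q0, q1, q2, q3, q4}

States satisfying EF (¬p ∨ t): {q0, q1, q2, q3, q4}.
States satisfying AF EF (¬p ∨ t): {q0, q1, q2, q3, q4}.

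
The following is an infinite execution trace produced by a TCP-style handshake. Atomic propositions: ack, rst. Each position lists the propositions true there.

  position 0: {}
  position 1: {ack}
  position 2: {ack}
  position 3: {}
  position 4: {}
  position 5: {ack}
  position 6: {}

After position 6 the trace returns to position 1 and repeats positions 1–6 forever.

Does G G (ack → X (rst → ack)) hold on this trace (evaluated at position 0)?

Satisfied

G (ack → X (rst → ack)) holds at every position 0..6, and those are all positions ever visited, so G G (ack → X (rst → ack)) holds.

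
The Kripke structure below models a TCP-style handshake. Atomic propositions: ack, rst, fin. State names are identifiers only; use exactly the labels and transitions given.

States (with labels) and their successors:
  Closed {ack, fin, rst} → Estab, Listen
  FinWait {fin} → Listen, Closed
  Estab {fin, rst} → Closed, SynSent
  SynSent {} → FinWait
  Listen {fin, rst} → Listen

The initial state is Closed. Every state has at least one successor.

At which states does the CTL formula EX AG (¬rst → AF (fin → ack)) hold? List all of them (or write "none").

States satisfying AG (¬rst → AF (fin → ack)): {Listen}.
States satisfying EX AG (¬rst → AF (fin → ack)): {Closed, FinWait, Listen}.

{Closed, FinWait, Listen}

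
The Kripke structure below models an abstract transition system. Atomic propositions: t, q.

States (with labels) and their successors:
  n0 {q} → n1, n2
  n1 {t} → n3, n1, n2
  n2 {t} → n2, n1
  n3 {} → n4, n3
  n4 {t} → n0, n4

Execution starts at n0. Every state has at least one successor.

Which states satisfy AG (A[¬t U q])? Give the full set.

none

States satisfying A[¬t U q]: {n0}.
States satisfying AG (A[¬t U q]): ∅.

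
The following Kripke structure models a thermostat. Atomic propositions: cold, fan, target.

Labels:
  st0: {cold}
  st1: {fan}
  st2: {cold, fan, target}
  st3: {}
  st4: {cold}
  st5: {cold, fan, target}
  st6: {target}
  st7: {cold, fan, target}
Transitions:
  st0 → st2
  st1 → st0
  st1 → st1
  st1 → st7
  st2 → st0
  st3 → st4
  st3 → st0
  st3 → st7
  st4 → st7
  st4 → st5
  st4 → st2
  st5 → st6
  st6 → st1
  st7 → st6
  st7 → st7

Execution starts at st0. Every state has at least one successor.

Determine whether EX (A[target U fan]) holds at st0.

Yes

States satisfying A[target U fan]: {st1, st2, st5, st6, st7}.
States satisfying EX (A[target U fan]): {st0, st1, st3, st4, st5, st6, st7}.
st0 ∈ Sat(EX (A[target U fan])).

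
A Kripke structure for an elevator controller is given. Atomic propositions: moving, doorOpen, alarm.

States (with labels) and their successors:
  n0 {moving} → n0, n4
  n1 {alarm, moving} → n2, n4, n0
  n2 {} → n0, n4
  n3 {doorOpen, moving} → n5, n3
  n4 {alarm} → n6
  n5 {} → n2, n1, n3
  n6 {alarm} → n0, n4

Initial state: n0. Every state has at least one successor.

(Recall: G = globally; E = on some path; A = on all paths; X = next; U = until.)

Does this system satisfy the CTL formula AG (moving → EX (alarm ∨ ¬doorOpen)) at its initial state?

States satisfying moving → EX (alarm ∨ ¬doorOpen): {n0, n1, n2, n3, n4, n5, n6}.
States satisfying AG (moving → EX (alarm ∨ ¬doorOpen)): {n0, n1, n2, n3, n4, n5, n6}.
Every state reachable from n0 satisfies moving → EX (alarm ∨ ¬doorOpen).
n0 ∈ Sat(AG (moving → EX (alarm ∨ ¬doorOpen))).

Holds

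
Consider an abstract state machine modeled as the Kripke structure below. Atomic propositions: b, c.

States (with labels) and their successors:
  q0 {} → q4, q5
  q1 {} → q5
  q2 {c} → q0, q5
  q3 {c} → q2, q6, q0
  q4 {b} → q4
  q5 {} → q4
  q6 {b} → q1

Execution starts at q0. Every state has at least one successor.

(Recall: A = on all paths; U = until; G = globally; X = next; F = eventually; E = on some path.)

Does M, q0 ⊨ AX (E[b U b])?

States satisfying E[b U b]: {q4, q6}.
States satisfying AX (E[b U b]): {q4, q5}.
q0 ∉ Sat(AX (E[b U b])).

No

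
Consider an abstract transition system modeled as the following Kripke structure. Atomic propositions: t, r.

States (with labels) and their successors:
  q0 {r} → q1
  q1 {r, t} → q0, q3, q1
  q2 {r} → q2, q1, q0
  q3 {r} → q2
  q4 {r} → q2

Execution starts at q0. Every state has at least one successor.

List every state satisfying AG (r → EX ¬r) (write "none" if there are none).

States satisfying r → EX ¬r: ∅.
States satisfying AG (r → EX ¬r): ∅.

none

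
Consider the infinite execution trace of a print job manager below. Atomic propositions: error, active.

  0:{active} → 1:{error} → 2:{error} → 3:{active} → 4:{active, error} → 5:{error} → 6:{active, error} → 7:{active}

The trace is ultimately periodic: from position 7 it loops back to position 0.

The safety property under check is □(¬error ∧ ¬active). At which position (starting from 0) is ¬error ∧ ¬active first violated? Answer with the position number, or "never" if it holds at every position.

At position 0 the labels are {active}, so ¬error ∧ ¬active is false there. This is the first violation.

0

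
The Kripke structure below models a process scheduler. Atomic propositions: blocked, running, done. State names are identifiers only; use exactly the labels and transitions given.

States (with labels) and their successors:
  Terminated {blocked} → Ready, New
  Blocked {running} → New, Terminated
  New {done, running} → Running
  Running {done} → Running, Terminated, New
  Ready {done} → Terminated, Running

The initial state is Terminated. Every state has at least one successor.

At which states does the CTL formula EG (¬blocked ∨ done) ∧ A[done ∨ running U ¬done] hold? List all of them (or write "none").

States satisfying ¬blocked ∨ done: {Blocked, New, Running, Ready}.
States satisfying EG (¬blocked ∨ done): {Blocked, New, Running, Ready}.
States satisfying done ∨ running: {Blocked, New, Running, Ready}.
States satisfying ¬done: {Terminated, Blocked}.
States satisfying A[done ∨ running U ¬done]: {Terminated, Blocked}.
States satisfying EG (¬blocked ∨ done) ∧ A[done ∨ running U ¬done]: {Blocked}.

{Blocked}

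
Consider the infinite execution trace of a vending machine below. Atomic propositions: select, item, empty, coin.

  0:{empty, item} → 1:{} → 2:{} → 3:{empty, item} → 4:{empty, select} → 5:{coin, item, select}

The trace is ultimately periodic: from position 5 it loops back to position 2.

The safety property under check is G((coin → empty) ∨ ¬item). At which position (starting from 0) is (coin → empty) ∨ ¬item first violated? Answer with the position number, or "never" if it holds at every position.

5

Check (coin → empty) ∨ ¬item at each position in order: 0 ✓, 1 ✓, 2 ✓, 3 ✓, 4 ✓.
At position 5 the labels are {coin, item, select}, so (coin → empty) ∨ ¬item is false there. This is the first violation.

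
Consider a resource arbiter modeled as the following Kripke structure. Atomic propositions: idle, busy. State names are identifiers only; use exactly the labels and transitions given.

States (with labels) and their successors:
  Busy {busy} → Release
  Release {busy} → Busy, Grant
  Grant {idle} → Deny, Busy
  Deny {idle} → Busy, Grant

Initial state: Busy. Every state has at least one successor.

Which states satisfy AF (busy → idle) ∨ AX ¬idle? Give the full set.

States satisfying busy → idle: {Grant, Deny}.
States satisfying AF (busy → idle): {Grant, Deny}.
States satisfying ¬idle: {Busy, Release}.
States satisfying AX ¬idle: {Busy}.
States satisfying AF (busy → idle) ∨ AX ¬idle: {Busy, Grant, Deny}.

{Busy, Grant, Deny}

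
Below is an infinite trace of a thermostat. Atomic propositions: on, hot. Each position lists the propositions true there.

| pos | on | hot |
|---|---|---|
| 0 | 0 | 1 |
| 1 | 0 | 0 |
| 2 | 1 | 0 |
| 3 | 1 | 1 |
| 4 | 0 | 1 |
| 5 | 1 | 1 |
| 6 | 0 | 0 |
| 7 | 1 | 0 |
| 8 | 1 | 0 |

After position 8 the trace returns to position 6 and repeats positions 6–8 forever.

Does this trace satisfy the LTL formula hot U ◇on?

Walking from position 0: ◇on first holds at position 0, and hot holds at every earlier position along the way, so hot U ◇on holds.

Satisfied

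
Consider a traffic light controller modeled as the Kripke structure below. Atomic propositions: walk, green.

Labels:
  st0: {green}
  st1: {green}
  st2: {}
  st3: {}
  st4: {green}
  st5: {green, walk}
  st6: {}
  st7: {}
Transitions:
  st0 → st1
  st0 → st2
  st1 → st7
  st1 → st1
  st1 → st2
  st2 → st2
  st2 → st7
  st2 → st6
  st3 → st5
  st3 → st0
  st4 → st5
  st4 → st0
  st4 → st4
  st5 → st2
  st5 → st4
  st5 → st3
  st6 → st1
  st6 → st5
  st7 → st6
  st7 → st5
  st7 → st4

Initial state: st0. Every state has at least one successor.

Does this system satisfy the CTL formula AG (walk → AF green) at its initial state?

States satisfying walk → AF green: {st0, st1, st2, st3, st4, st5, st6, st7}.
States satisfying AG (walk → AF green): {st0, st1, st2, st3, st4, st5, st6, st7}.
Every state reachable from st0 satisfies walk → AF green.
st0 ∈ Sat(AG (walk → AF green)).

Holds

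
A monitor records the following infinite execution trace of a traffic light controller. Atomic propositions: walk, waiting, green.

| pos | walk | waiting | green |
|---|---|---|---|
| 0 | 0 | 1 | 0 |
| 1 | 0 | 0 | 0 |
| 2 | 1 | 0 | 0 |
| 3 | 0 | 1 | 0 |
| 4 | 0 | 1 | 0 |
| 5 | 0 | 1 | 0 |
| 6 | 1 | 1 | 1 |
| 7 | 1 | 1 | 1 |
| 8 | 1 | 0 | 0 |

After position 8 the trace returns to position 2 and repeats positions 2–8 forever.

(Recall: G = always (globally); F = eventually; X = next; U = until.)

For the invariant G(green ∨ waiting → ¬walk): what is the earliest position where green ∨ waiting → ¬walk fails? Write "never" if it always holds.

6

Check green ∨ waiting → ¬walk at each position in order: 0 ✓, 1 ✓, 2 ✓, 3 ✓, 4 ✓, 5 ✓.
At position 6 the labels are {green, waiting, walk}, so green ∨ waiting → ¬walk is false there. This is the first violation.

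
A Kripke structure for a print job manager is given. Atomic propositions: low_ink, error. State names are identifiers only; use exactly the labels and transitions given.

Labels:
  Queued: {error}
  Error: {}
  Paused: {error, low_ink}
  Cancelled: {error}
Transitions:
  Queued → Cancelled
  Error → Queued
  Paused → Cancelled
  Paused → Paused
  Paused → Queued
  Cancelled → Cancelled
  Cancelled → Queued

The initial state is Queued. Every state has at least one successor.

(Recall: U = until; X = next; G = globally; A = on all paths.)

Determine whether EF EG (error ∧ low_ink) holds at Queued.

States satisfying EG (error ∧ low_ink): {Paused}.
States satisfying EF EG (error ∧ low_ink): {Paused}.
No suitable path/successor from Queued witnesses the formula.
Queued ∉ Sat(EF EG (error ∧ low_ink)).

No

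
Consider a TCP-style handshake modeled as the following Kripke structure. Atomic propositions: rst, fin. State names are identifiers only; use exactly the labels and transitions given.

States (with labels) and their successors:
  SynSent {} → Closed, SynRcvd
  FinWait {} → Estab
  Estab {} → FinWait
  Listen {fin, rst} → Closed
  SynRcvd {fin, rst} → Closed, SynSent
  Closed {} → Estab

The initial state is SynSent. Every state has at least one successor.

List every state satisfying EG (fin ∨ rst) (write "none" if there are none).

States satisfying fin ∨ rst: {Listen, SynRcvd}.
States satisfying EG (fin ∨ rst): ∅.

none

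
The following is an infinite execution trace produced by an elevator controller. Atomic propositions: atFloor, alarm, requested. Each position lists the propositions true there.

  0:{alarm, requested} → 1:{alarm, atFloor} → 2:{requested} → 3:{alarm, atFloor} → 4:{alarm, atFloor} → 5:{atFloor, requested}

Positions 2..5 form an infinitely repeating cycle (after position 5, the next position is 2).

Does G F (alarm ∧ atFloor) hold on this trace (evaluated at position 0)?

Yes

F (alarm ∧ atFloor) holds at every position 0..5, and those are all positions ever visited, so G F (alarm ∧ atFloor) holds.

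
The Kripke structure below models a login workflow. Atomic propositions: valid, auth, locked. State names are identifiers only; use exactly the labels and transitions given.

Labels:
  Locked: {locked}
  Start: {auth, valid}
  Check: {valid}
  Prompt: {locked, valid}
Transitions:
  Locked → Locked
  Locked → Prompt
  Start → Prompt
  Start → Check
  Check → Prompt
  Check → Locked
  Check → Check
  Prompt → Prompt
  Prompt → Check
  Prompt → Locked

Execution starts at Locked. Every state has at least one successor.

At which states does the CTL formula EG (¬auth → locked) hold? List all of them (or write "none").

{Locked, Start, Prompt}

States satisfying ¬auth → locked: {Locked, Start, Prompt}.
States satisfying EG (¬auth → locked): {Locked, Start, Prompt}.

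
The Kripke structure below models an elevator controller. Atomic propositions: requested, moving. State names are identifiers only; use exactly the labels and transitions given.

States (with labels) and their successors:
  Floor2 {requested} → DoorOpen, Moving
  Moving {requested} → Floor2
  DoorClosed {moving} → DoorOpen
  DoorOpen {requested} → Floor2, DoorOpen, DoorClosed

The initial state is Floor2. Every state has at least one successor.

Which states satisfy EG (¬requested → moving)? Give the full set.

States satisfying ¬requested → moving: {Floor2, Moving, DoorClosed, DoorOpen}.
States satisfying EG (¬requested → moving): {Floor2, Moving, DoorClosed, DoorOpen}.

{Floor2, Moving, DoorClosed, DoorOpen}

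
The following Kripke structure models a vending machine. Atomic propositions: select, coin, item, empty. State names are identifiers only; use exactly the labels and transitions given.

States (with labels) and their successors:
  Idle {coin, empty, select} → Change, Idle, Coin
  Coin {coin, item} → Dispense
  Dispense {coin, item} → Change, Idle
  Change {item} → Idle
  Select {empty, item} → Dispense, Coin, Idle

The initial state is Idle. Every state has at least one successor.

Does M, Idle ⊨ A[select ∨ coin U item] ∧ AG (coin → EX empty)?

No

States satisfying select ∨ coin: {Idle, Coin, Dispense}.
States satisfying item: {Coin, Dispense, Change, Select}.
States satisfying A[select ∨ coin U item]: {Coin, Dispense, Change, Select}.
States satisfying coin → EX empty: {Idle, Dispense, Change, Select}.
States satisfying AG (coin → EX empty): ∅.
States satisfying A[select ∨ coin U item] ∧ AG (coin → EX empty): ∅.
Idle ∉ Sat(A[select ∨ coin U item] ∧ AG (coin → EX empty)).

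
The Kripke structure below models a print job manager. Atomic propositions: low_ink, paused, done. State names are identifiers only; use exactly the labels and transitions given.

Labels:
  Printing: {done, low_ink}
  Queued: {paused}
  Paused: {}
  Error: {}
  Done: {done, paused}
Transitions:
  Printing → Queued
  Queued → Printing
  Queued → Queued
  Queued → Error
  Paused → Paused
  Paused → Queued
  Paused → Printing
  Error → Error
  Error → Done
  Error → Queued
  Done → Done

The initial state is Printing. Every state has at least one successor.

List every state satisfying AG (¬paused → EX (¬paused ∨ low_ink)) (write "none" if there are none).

States satisfying ¬paused → EX (¬paused ∨ low_ink): {Queued, Paused, Error, Done}.
States satisfying AG (¬paused → EX (¬paused ∨ low_ink)): {Done}.

{Done}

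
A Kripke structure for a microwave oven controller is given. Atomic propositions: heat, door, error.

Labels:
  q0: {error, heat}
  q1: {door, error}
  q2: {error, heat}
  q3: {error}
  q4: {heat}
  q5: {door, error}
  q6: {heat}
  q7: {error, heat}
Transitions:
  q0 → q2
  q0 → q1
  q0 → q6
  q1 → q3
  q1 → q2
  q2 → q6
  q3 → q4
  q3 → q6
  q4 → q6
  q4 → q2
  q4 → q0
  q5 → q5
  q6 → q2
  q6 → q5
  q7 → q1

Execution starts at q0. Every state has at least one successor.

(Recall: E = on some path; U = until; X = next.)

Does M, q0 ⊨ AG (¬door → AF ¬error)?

States satisfying ¬door → AF ¬error: {q0, q1, q2, q3, q4, q5, q6, q7}.
States satisfying AG (¬door → AF ¬error): {q0, q1, q2, q3, q4, q5, q6, q7}.
Every state reachable from q0 satisfies ¬door → AF ¬error.
q0 ∈ Sat(AG (¬door → AF ¬error)).

Holds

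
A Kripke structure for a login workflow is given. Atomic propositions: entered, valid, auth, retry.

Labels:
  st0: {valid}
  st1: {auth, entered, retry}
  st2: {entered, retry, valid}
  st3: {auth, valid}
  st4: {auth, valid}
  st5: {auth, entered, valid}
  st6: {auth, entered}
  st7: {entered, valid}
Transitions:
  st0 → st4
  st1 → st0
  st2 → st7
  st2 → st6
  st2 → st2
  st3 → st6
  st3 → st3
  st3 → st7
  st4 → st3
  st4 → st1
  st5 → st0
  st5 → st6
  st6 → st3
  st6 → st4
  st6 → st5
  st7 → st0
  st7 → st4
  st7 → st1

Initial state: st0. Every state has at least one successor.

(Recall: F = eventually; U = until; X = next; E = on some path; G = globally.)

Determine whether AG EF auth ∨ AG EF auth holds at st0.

Yes

States satisfying EF auth: {st0, st1, st2, st3, st4, st5, st6, st7}.
States satisfying AG EF auth: {st0, st1, st2, st3, st4, st5, st6, st7}.
States satisfying AG EF auth ∨ AG EF auth: {st0, st1, st2, st3, st4, st5, st6, st7}.
st0 ∈ Sat(AG EF auth ∨ AG EF auth).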